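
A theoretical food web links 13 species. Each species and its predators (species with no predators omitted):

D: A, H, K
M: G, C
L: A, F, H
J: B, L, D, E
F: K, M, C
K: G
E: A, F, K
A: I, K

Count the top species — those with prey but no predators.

5

Top species (has prey, but nothing eats it): B, H, I, G, C.
Count: 5.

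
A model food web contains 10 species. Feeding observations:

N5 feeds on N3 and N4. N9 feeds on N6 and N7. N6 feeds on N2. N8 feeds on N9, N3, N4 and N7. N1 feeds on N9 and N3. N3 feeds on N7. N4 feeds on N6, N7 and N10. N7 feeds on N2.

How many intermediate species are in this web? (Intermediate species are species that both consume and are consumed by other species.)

Intermediate species (has both prey and predators): N7, N6, N3, N9, N4.
Count: 5.

5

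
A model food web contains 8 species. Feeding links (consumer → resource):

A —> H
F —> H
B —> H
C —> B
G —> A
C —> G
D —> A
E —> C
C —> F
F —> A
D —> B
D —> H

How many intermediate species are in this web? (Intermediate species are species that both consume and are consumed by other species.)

5

Intermediate species (has both prey and predators): A, B, G, F, C.
Count: 5.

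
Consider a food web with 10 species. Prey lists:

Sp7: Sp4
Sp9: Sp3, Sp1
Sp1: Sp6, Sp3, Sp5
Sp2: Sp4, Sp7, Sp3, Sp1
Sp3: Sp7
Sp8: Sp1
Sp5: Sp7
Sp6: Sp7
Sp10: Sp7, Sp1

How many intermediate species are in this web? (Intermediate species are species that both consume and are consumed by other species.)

Intermediate species (has both prey and predators): Sp7, Sp6, Sp3, Sp5, Sp1.
Count: 5.

5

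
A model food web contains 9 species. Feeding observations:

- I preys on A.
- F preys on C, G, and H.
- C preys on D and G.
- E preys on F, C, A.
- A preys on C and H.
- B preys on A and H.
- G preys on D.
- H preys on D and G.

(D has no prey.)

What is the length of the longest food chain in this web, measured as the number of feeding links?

4 links

One longest chain: D → G → H → F → E.
It has 5 species and 4 links.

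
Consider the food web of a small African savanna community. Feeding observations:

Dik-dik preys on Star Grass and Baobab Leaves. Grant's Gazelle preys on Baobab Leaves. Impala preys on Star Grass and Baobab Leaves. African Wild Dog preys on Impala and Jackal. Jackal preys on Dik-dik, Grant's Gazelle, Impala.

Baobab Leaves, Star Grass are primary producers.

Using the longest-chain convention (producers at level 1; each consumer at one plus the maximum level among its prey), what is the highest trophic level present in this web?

Producers (level 1): Baobab Leaves, Star Grass.
Baobab Leaves → Dik-dik → Jackal → African Wild Dog gives African Wild Dog level 4.
No species has a prey at level 4, so no species reaches level 5.

4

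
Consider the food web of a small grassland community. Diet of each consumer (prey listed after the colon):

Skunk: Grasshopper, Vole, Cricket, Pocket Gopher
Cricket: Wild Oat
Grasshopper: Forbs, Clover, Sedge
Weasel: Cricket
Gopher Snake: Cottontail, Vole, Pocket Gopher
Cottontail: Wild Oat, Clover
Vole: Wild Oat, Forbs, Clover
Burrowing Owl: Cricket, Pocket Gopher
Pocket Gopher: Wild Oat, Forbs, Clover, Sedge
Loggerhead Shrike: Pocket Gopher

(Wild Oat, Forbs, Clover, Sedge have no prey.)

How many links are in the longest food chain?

One longest chain: Wild Oat → Pocket Gopher → Burrowing Owl.
It has 3 species and 2 links.

2 links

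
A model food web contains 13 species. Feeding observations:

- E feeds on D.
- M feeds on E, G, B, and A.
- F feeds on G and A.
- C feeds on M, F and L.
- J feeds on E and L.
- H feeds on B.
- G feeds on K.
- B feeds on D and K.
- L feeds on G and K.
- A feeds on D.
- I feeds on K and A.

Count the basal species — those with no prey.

Basal species (no prey listed): D, K.
Count: 2.

2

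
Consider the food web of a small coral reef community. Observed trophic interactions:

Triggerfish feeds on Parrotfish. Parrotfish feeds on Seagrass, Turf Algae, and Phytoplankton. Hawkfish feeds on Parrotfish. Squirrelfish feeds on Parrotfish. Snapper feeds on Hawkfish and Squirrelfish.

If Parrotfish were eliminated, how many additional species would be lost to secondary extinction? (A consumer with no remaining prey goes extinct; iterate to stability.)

4

Remove Parrotfish.
Round 1: Triggerfish (all prey gone), Squirrelfish (all prey gone), Hawkfish (all prey gone) → extinct.
Round 2: Snapper (all prey gone) → extinct.
No further losses. Total secondary extinctions: 4.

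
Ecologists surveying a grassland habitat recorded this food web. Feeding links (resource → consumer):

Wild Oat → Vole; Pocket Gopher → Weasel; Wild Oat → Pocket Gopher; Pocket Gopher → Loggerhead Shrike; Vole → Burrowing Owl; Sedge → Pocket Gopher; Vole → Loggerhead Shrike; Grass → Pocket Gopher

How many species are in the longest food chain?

One longest chain: Sedge → Pocket Gopher → Weasel.
It has 3 species and 2 links.

3 species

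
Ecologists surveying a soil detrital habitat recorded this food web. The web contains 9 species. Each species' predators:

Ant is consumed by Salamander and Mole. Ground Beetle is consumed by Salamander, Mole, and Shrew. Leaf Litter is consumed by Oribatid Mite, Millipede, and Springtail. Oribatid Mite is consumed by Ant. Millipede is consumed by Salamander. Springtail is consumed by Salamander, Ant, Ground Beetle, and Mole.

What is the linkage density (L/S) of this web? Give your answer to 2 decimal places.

L/S = 1.56

There are L = 14 links among S = 9 species.
L/S = 14/9 = 1.5556 ≈ 1.56.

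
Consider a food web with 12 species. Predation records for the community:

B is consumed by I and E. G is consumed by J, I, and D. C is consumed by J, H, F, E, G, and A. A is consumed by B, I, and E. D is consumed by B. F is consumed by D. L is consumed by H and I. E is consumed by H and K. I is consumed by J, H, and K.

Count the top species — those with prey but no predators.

3

Top species (has prey, but nothing eats it): J, K, H.
Count: 3.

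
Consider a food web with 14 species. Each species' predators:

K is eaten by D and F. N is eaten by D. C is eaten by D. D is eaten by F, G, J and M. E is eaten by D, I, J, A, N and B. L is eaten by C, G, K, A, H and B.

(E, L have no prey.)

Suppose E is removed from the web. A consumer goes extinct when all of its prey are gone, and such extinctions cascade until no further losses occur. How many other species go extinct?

2

Remove E.
Round 1: I (all prey gone), N (all prey gone) → extinct.
No further losses. Total secondary extinctions: 2.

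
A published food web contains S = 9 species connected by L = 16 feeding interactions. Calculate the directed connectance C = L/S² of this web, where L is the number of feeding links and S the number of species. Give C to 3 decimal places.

C = 0.198

The web has S = 9 species and L = 16 feeding links.
C = L / S² = 16 / 81 = 0.1975 ≈ 0.198.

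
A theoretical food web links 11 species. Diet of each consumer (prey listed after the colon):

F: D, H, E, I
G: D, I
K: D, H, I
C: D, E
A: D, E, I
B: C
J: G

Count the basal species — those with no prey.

Basal species (no prey listed): D, H, E, I.
Count: 4.

4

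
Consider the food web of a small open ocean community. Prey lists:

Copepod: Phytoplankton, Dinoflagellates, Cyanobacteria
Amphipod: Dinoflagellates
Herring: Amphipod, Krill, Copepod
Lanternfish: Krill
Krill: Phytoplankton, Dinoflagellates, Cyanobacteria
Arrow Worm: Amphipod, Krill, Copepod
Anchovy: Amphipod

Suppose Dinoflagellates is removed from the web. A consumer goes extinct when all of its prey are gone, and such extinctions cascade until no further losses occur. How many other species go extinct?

Remove Dinoflagellates.
Round 1: Amphipod (all prey gone) → extinct.
Round 2: Anchovy (all prey gone) → extinct.
No further losses. Total secondary extinctions: 2.

2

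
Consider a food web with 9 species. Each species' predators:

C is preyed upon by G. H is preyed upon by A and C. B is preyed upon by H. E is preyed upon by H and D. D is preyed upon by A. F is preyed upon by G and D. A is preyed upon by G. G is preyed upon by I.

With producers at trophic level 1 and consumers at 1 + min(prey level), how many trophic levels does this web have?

Producers (level 1): F, E, B.
Following each consumer down to its lowest-level prey: E → H → C (levels 1 through 3).
All prey of C (H 2) are at level 2 or above, so C is at level 1 + 2 = 3.
Every consumer has at least one prey at level 2 or below, so none exceeds level 3.

3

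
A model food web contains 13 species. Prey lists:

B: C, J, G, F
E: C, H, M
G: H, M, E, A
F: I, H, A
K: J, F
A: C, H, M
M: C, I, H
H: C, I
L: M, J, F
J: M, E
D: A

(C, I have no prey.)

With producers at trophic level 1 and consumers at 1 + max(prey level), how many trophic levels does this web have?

Producers (level 1): C, I.
C → H → M → E → G → B gives B level 6.
No species has a prey at level 6, so no species reaches level 7.

6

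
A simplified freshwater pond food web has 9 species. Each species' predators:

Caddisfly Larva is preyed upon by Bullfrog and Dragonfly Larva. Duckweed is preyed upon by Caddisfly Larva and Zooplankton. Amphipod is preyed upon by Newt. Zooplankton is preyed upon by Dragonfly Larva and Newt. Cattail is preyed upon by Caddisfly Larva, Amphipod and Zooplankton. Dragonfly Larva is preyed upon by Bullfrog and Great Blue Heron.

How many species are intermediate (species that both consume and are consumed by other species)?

4

Intermediate species (has both prey and predators): Caddisfly Larva, Zooplankton, Amphipod, Dragonfly Larva.
Count: 4.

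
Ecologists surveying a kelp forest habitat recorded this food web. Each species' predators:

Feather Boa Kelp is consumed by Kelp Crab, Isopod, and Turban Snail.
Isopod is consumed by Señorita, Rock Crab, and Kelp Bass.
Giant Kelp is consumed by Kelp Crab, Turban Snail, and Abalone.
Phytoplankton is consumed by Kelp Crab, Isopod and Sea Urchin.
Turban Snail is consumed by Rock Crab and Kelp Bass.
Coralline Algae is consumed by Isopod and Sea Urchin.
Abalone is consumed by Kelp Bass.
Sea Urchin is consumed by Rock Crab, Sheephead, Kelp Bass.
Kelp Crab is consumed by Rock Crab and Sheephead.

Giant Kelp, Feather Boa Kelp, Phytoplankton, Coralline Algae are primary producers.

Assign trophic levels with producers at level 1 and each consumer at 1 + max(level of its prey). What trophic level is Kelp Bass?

Trophic level 3

Phytoplankton is a producer → level 1.
Sea Urchin eats Phytoplankton (level 1); other prey at levels: Coralline Algae 1 → level 2.
Kelp Bass eats Sea Urchin (level 2); other prey at levels: Abalone 2, Isopod 2, Turban Snail 2 → level 3.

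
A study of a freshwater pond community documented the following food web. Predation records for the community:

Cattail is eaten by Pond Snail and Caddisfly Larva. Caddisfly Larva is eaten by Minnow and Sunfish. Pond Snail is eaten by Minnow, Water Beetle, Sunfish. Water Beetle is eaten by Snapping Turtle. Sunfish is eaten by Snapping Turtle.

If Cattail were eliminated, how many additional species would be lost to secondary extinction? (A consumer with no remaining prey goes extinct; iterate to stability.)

6

Remove Cattail.
Round 1: Caddisfly Larva (all prey gone), Pond Snail (all prey gone) → extinct.
Round 2: Water Beetle (all prey gone), Sunfish (all prey gone), Minnow (all prey gone) → extinct.
Round 3: Snapping Turtle (all prey gone) → extinct.
No further losses. Total secondary extinctions: 6.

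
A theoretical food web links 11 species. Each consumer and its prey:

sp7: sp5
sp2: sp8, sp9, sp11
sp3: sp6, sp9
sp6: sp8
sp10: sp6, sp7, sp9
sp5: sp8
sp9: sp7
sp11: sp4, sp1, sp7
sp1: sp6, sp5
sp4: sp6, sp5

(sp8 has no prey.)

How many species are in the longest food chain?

One longest chain: sp8 → sp5 → sp7 → sp9 → sp3.
It has 5 species and 4 links.

5 species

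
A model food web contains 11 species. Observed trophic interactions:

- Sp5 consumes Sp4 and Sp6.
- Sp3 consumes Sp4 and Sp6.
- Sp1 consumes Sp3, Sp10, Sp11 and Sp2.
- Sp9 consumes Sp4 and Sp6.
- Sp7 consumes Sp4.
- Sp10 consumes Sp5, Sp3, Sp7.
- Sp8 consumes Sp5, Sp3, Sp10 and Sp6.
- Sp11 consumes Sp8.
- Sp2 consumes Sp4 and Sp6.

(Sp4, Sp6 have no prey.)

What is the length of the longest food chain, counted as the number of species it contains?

6 species

One longest chain: Sp4 → Sp3 → Sp10 → Sp8 → Sp11 → Sp1.
It has 6 species and 5 links.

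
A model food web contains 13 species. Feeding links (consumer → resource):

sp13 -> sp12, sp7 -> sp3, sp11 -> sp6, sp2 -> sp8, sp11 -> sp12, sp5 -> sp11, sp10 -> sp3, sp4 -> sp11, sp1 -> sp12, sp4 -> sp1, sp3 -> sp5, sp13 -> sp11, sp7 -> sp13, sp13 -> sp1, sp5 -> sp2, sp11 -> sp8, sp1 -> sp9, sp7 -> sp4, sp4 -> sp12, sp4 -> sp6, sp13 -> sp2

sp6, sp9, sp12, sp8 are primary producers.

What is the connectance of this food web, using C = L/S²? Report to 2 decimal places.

C = 0.12

The web has S = 13 species and L = 21 feeding links.
C = L / S² = 21 / 169 = 0.1243 ≈ 0.12.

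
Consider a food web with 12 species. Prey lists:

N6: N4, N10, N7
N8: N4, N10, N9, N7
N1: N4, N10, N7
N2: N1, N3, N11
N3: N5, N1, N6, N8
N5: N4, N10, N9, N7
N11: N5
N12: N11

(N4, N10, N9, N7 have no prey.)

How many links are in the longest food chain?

One longest chain: N4 → N5 → N11 → N12.
It has 4 species and 3 links.

3 links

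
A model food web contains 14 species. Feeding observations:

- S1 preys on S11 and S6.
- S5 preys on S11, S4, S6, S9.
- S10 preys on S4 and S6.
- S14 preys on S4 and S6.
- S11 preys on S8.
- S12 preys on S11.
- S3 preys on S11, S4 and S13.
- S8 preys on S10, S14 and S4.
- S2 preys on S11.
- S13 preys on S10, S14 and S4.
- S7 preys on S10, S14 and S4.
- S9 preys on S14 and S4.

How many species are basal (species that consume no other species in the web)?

2

Basal species (no prey listed): S6, S4.
Count: 2.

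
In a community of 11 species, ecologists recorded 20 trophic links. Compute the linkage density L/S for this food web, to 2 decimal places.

L/S = 1.82

There are L = 20 links among S = 11 species.
L/S = 20/11 = 1.8182 ≈ 1.82.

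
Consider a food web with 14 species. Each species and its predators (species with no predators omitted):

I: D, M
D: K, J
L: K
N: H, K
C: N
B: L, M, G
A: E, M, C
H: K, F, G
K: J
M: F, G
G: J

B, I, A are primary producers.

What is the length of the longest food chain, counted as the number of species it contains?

One longest chain: A → C → N → H → K → J.
It has 6 species and 5 links.

6 species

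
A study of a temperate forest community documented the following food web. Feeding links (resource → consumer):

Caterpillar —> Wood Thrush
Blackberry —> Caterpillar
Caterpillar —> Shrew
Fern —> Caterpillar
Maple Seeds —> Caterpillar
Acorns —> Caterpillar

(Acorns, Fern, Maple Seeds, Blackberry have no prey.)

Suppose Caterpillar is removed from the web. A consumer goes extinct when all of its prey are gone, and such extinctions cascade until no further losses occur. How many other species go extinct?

2

Remove Caterpillar.
Round 1: Shrew (all prey gone), Wood Thrush (all prey gone) → extinct.
No further losses. Total secondary extinctions: 2.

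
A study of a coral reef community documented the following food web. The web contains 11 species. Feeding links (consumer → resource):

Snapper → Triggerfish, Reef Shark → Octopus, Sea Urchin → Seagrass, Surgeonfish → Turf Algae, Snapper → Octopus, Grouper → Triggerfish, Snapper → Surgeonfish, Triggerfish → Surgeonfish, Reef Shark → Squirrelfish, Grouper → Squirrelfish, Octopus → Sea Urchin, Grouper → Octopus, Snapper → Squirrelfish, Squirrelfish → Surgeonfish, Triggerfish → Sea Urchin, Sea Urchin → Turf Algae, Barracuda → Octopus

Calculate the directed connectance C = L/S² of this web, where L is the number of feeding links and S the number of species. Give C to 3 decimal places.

The web has S = 11 species and L = 17 feeding links.
C = L / S² = 17 / 121 = 0.1405 ≈ 0.140.

C = 0.140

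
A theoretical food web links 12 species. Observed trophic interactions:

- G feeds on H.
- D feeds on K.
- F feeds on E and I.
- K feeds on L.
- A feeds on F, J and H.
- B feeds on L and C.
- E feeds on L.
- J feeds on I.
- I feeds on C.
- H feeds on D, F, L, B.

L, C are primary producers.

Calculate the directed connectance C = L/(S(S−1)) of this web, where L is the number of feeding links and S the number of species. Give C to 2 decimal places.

C = 0.13

The web has S = 12 species and L = 17 feeding links.
C = L / (S(S−1)) = 17 / 132 = 0.1288 ≈ 0.13.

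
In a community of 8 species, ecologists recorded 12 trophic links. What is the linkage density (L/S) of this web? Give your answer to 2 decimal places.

There are L = 12 links among S = 8 species.
L/S = 12/8 = 1.5000 ≈ 1.50.

L/S = 1.50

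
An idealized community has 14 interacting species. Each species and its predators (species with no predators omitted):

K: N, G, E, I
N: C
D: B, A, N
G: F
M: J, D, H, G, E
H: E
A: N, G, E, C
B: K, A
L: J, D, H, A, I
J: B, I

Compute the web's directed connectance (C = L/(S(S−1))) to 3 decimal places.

The web has S = 14 species and L = 28 feeding links.
C = L / (S(S−1)) = 28 / 182 = 0.1538 ≈ 0.154.

C = 0.154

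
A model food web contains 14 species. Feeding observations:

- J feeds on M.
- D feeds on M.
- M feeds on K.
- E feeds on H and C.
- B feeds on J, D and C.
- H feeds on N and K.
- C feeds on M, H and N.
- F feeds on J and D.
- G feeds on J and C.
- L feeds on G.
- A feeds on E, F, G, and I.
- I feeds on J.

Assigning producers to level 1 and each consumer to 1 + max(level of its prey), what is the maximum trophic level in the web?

5

Producers (level 1): N, K.
K → M → J → F → A gives A level 5.
No species has a prey at level 5, so no species reaches level 6.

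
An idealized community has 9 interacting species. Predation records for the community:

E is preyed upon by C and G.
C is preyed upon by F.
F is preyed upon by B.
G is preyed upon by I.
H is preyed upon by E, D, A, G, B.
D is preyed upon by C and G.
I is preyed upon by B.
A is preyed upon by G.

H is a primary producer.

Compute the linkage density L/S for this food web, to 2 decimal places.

There are L = 14 links among S = 9 species.
L/S = 14/9 = 1.5556 ≈ 1.56.

L/S = 1.56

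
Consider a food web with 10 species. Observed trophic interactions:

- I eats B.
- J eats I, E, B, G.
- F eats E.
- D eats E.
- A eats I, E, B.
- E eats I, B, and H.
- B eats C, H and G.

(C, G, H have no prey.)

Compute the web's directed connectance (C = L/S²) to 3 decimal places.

The web has S = 10 species and L = 16 feeding links.
C = L / S² = 16 / 100 = 0.1600 ≈ 0.160.

C = 0.160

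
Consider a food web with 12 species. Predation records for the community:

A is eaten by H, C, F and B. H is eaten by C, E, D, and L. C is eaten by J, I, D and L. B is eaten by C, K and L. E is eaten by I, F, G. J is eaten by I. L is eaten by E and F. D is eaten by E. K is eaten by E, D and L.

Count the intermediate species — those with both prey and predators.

8

Intermediate species (has both prey and predators): H, B, K, C, D, L, J, E.
Count: 8.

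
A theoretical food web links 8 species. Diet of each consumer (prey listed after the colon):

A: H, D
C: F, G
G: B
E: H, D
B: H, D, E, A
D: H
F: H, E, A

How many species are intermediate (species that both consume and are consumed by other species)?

6

Intermediate species (has both prey and predators): D, E, A, F, B, G.
Count: 6.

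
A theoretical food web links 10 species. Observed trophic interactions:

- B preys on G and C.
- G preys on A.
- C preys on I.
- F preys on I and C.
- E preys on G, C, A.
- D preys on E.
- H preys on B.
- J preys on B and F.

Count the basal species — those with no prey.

Basal species (no prey listed): A, I.
Count: 2.

2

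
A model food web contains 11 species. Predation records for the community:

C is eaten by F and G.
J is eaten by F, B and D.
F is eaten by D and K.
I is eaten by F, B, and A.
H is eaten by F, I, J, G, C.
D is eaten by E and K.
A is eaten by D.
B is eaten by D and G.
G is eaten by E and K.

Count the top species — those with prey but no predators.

2

Top species (has prey, but nothing eats it): E, K.
Count: 2.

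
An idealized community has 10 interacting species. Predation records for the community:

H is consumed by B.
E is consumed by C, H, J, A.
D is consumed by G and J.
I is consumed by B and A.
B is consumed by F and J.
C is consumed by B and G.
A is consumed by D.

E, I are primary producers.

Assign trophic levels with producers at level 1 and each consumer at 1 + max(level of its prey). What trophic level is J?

Trophic level 4

E is a producer → level 1.
A eats E (level 1); other prey at levels: I 1 → level 2.
D eats A → level 3.
J eats D (level 3); other prey at levels: E 1, B 3 → level 4.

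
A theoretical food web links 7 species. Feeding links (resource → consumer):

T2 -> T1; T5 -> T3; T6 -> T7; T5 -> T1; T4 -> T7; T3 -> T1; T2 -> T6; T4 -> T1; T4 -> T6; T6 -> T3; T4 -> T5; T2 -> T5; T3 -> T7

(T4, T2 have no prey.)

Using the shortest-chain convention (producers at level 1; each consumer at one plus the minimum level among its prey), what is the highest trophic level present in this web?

3

Producers (level 1): T4, T2.
Following each consumer down to its lowest-level prey: T4 → T6 → T3 (levels 1 through 3).
All prey of T3 (T6 2, T5 2) are at level 2 or above, so T3 is at level 1 + 2 = 3.
Every consumer has at least one prey at level 2 or below, so none exceeds level 3.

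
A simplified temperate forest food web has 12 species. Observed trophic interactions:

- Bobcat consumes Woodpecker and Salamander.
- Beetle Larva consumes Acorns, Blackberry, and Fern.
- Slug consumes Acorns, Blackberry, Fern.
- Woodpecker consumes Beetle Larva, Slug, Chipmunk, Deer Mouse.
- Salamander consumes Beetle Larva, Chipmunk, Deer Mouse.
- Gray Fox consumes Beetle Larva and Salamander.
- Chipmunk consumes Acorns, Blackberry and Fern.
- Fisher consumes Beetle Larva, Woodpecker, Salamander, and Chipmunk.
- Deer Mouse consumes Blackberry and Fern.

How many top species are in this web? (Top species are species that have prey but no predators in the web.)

3

Top species (has prey, but nothing eats it): Fisher, Gray Fox, Bobcat.
Count: 3.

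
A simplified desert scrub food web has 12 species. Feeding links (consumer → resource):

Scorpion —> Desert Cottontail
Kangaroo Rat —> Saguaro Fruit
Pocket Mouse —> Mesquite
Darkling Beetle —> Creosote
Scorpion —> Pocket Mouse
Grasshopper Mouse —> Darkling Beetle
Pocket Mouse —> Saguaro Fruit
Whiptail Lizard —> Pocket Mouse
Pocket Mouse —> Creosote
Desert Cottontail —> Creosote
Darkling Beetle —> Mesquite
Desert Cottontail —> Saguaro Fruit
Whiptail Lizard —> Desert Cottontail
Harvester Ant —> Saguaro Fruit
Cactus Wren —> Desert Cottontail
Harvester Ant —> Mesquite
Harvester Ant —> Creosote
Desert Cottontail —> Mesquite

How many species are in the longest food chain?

3 species

One longest chain: Creosote → Desert Cottontail → Cactus Wren.
It has 3 species and 2 links.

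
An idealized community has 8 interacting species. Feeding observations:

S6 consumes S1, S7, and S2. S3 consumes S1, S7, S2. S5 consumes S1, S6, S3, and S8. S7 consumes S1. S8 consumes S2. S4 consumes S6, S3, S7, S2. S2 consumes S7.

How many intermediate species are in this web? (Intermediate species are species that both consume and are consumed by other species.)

5

Intermediate species (has both prey and predators): S7, S2, S3, S6, S8.
Count: 5.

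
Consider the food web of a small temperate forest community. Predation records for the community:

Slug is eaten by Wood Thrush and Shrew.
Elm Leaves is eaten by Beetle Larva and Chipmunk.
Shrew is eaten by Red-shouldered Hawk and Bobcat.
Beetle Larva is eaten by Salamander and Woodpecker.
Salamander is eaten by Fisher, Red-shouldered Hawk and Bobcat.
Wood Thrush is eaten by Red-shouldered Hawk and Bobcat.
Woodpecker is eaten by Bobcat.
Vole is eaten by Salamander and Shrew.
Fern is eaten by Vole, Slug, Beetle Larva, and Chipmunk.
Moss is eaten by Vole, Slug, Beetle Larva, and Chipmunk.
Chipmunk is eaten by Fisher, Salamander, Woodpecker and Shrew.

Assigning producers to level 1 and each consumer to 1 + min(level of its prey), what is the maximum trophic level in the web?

4

Producers (level 1): Elm Leaves, Fern, Moss.
Following each consumer down to its lowest-level prey: Elm Leaves → Chipmunk → Salamander → Bobcat (levels 1 through 4).
All prey of Bobcat (Salamander 3, Woodpecker 3, Wood Thrush 3, Shrew 3) are at level 3 or above, so Bobcat is at level 1 + 3 = 4.
Every consumer has at least one prey at level 3 or below, so none exceeds level 4.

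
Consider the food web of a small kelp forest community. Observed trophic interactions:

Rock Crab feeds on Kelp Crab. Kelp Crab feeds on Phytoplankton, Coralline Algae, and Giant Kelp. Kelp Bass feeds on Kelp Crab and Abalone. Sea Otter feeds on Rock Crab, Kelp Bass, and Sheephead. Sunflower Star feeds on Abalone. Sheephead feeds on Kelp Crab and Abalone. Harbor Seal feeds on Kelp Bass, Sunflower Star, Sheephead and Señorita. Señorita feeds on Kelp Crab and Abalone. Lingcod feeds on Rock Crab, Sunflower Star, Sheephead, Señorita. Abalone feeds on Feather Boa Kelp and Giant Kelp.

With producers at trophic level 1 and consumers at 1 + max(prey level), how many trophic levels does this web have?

4

Producers (level 1): Feather Boa Kelp, Phytoplankton, Giant Kelp, Coralline Algae.
Phytoplankton → Kelp Crab → Sheephead → Sea Otter gives Sea Otter level 4.
No species has a prey at level 4, so no species reaches level 5.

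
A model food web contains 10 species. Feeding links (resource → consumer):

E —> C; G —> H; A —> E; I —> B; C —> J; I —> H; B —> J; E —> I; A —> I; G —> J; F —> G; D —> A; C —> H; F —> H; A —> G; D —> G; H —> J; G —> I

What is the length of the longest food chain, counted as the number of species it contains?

One longest chain: D → A → E → I → H → J.
It has 6 species and 5 links.

6 species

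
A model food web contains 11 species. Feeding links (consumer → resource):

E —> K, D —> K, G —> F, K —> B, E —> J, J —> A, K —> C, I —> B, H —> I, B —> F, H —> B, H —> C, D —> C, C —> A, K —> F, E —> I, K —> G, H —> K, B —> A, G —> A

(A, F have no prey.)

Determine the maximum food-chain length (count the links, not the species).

One longest chain: A → B → I → H.
It has 4 species and 3 links.

3 links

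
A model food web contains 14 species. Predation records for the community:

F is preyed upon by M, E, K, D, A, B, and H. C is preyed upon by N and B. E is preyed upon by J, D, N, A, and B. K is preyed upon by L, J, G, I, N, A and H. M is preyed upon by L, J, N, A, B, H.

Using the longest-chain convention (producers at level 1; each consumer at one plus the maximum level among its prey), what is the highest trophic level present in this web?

Producers (level 1): F, C.
F → E → D gives D level 3.
No species has a prey at level 3, so no species reaches level 4.

3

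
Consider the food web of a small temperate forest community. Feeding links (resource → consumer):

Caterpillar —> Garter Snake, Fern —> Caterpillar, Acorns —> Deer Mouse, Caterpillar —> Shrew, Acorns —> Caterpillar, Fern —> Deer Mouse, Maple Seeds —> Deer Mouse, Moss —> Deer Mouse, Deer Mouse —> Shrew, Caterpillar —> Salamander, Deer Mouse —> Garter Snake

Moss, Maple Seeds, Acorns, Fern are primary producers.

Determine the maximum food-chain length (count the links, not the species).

2 links

One longest chain: Moss → Deer Mouse → Garter Snake.
It has 3 species and 2 links.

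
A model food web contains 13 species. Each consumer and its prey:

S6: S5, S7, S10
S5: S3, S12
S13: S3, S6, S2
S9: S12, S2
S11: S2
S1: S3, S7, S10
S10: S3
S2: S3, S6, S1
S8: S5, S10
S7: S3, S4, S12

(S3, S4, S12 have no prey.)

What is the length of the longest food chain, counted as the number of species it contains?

5 species

One longest chain: S3 → S7 → S1 → S2 → S11.
It has 5 species and 4 links.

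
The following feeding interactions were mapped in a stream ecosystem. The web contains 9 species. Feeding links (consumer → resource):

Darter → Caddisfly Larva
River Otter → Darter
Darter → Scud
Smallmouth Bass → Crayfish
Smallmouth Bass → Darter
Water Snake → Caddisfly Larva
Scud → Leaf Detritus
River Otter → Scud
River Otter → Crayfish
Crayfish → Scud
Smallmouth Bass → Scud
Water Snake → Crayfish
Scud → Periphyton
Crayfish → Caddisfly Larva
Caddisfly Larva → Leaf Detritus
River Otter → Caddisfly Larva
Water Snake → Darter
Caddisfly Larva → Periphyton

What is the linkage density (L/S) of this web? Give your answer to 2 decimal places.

There are L = 18 links among S = 9 species.
L/S = 18/9 = 2.0000 ≈ 2.00.

L/S = 2.00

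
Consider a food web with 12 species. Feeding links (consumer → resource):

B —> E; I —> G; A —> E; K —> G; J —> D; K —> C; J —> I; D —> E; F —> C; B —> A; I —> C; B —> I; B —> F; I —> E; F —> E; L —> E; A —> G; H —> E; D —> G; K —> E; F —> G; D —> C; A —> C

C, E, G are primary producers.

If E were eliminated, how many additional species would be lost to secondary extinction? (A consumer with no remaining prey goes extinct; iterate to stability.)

2

Remove E.
Round 1: H (all prey gone), L (all prey gone) → extinct.
No further losses. Total secondary extinctions: 2.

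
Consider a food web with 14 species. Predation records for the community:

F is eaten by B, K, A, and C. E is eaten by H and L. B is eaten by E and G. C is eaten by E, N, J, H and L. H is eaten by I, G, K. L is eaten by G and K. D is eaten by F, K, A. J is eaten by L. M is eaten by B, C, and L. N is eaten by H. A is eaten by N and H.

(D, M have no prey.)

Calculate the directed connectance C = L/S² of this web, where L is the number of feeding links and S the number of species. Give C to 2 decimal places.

The web has S = 14 species and L = 28 feeding links.
C = L / S² = 28 / 196 = 0.1429 ≈ 0.14.

C = 0.14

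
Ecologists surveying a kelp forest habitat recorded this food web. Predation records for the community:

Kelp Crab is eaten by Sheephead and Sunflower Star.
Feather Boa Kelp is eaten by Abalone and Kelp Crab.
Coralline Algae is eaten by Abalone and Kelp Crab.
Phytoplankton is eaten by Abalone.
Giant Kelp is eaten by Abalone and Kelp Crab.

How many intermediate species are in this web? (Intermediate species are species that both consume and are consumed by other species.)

Intermediate species (has both prey and predators): Kelp Crab.
Count: 1.

1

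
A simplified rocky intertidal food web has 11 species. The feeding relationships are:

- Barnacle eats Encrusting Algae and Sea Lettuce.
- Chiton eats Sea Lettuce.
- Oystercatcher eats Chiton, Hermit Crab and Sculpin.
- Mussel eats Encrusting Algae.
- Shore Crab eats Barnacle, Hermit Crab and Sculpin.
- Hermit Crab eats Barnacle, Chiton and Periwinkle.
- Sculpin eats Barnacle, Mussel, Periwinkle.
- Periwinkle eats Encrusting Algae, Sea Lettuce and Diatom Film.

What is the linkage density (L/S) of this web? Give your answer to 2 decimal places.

L/S = 1.73

There are L = 19 links among S = 11 species.
L/S = 19/11 = 1.7273 ≈ 1.73.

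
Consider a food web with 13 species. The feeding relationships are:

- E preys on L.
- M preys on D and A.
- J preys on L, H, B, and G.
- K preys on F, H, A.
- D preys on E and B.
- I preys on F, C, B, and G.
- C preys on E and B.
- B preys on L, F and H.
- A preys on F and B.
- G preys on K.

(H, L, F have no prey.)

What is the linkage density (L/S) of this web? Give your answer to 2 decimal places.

There are L = 24 links among S = 13 species.
L/S = 24/13 = 1.8462 ≈ 1.85.

L/S = 1.85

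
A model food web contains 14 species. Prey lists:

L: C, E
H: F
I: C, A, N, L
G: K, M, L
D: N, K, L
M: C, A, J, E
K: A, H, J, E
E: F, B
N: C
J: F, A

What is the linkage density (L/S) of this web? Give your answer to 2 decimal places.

There are L = 26 links among S = 14 species.
L/S = 26/14 = 1.8571 ≈ 1.86.

L/S = 1.86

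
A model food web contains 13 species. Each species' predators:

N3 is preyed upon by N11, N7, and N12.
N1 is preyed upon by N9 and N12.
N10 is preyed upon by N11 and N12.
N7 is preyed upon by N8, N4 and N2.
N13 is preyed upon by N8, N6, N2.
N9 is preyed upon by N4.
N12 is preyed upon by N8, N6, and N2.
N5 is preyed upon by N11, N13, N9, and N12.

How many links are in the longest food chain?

2 links

One longest chain: N3 → N7 → N2.
It has 3 species and 2 links.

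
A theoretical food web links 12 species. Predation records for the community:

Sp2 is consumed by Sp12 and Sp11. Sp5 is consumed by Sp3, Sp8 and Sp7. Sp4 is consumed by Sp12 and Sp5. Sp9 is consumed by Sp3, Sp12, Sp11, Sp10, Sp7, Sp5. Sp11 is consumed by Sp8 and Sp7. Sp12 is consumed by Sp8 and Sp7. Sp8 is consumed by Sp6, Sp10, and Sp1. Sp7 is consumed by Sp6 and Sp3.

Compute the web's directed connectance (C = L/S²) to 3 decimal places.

The web has S = 12 species and L = 22 feeding links.
C = L / S² = 22 / 144 = 0.1528 ≈ 0.153.

C = 0.153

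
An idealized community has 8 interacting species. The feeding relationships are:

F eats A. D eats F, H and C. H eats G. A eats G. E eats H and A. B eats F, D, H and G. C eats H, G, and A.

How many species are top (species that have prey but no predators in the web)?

Top species (has prey, but nothing eats it): E, B.
Count: 2.

2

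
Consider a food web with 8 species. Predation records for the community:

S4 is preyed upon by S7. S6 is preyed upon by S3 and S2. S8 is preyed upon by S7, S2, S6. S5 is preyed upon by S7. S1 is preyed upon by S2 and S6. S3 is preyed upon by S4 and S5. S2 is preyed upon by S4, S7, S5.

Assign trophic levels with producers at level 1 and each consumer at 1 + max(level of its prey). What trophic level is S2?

S1 is a producer → level 1.
S6 eats S1 (level 1); other prey at levels: S8 1 → level 2.
S2 eats S6 (level 2); other prey at levels: S1 1, S8 1 → level 3.

Trophic level 3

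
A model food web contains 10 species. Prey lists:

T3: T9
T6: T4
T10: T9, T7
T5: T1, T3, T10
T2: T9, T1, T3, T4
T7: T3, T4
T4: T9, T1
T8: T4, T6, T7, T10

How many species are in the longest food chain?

One longest chain: T9 → T3 → T7 → T10 → T5.
It has 5 species and 4 links.

5 species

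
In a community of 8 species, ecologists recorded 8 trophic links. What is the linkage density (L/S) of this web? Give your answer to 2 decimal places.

There are L = 8 links among S = 8 species.
L/S = 8/8 = 1.0000 ≈ 1.00.

L/S = 1.00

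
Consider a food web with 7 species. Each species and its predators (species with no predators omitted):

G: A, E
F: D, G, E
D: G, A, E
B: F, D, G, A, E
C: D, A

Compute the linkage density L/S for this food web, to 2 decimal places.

L/S = 2.14

There are L = 15 links among S = 7 species.
L/S = 15/7 = 2.1429 ≈ 2.14.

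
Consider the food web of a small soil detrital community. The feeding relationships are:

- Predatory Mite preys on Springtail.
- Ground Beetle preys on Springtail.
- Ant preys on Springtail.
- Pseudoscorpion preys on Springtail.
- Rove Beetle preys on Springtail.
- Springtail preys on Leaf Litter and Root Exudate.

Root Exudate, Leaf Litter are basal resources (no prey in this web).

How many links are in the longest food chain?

2 links

One longest chain: Root Exudate → Springtail → Predatory Mite.
It has 3 species and 2 links.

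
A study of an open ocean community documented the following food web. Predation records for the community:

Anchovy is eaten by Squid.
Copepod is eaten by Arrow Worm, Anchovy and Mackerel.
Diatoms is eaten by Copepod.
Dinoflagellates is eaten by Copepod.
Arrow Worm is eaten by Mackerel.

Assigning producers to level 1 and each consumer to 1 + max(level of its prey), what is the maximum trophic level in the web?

Producers (level 1): Dinoflagellates, Diatoms.
Dinoflagellates → Copepod → Arrow Worm → Mackerel gives Mackerel level 4.
No species has a prey at level 4, so no species reaches level 5.

4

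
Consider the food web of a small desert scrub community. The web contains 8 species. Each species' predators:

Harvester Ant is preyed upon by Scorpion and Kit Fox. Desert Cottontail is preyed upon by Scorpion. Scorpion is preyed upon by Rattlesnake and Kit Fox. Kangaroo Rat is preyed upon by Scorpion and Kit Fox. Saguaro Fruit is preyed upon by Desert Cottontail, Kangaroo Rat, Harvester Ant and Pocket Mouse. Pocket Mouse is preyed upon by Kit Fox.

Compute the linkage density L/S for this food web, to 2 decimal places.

There are L = 12 links among S = 8 species.
L/S = 12/8 = 1.5000 ≈ 1.50.

L/S = 1.50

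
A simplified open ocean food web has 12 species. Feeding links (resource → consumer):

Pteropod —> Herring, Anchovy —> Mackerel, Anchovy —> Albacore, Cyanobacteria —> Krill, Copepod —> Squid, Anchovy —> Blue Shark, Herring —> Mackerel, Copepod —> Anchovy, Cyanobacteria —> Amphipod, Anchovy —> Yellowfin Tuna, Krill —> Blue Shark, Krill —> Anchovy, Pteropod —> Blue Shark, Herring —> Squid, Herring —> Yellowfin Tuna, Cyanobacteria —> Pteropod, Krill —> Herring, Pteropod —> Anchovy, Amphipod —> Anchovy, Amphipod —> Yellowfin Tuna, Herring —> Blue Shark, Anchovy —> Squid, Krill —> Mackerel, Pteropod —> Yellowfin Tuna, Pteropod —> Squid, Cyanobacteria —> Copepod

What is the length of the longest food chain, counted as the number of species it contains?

4 species

One longest chain: Cyanobacteria → Copepod → Anchovy → Blue Shark.
It has 4 species and 3 links.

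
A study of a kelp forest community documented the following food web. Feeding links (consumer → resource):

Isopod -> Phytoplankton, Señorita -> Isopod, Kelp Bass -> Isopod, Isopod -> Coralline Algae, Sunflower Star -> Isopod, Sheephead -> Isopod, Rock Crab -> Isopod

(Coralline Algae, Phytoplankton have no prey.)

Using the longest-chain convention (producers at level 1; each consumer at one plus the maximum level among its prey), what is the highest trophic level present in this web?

Producers (level 1): Coralline Algae, Phytoplankton.
Coralline Algae → Isopod → Sheephead gives Sheephead level 3.
No species has a prey at level 3, so no species reaches level 4.

3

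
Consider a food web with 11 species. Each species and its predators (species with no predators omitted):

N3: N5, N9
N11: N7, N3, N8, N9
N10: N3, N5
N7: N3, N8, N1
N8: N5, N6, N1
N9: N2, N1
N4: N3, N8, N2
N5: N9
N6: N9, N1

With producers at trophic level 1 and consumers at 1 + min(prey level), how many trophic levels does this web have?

Producers (level 1): N10, N4, N11.
Following each consumer down to its lowest-level prey: N11 → N9 → N1 (levels 1 through 3).
All prey of N1 (N9 2, N7 2, N8 2, N6 3) are at level 2 or above, so N1 is at level 1 + 2 = 3.
Every consumer has at least one prey at level 2 or below, so none exceeds level 3.

3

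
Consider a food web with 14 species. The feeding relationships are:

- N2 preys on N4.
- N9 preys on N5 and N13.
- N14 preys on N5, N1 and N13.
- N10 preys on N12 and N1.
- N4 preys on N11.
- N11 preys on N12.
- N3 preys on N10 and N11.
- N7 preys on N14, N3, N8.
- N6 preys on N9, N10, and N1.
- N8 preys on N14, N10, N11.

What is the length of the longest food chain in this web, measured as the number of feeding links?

3 links

One longest chain: N12 → N10 → N3 → N7.
It has 4 species and 3 links.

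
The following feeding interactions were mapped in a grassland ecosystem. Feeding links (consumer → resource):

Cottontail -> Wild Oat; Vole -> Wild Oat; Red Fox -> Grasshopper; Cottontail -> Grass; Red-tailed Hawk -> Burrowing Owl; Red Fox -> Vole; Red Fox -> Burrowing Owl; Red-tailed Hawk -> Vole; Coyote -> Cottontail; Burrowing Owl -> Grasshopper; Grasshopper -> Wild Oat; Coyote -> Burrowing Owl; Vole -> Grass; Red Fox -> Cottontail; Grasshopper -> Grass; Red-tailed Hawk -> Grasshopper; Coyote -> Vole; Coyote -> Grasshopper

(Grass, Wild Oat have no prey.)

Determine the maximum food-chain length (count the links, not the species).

3 links

One longest chain: Grass → Grasshopper → Burrowing Owl → Coyote.
It has 4 species and 3 links.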